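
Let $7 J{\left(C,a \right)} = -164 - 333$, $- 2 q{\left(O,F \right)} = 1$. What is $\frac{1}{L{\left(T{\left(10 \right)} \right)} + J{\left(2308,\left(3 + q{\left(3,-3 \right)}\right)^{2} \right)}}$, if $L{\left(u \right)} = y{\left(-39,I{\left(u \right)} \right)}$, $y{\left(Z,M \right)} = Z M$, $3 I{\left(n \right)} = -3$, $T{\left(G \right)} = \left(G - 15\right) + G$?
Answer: $- \frac{1}{32} \approx -0.03125$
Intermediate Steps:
$q{\left(O,F \right)} = - \frac{1}{2}$ ($q{\left(O,F \right)} = \left(- \frac{1}{2}\right) 1 = - \frac{1}{2}$)
$T{\left(G \right)} = -15 + 2 G$ ($T{\left(G \right)} = \left(-15 + G\right) + G = -15 + 2 G$)
$I{\left(n \right)} = -1$ ($I{\left(n \right)} = \frac{1}{3} \left(-3\right) = -1$)
$y{\left(Z,M \right)} = M Z$
$L{\left(u \right)} = 39$ ($L{\left(u \right)} = \left(-1\right) \left(-39\right) = 39$)
$J{\left(C,a \right)} = -71$ ($J{\left(C,a \right)} = \frac{-164 - 333}{7} = \frac{1}{7} \left(-497\right) = -71$)
$\frac{1}{L{\left(T{\left(10 \right)} \right)} + J{\left(2308,\left(3 + q{\left(3,-3 \right)}\right)^{2} \right)}} = \frac{1}{39 - 71} = \frac{1}{-32} = - \frac{1}{32}$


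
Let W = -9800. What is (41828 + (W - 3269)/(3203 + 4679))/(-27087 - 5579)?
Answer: -47096461/36781916 ≈ -1.2804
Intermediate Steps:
(41828 + (W - 3269)/(3203 + 4679))/(-27087 - 5579) = (41828 + (-9800 - 3269)/(3203 + 4679))/(-27087 - 5579) = (41828 - 13069/7882)/(-32666) = (41828 - 13069*1/7882)*(-1/32666) = (41828 - 1867/1126)*(-1/32666) = (47096461/1126)*(-1/32666) = -47096461/36781916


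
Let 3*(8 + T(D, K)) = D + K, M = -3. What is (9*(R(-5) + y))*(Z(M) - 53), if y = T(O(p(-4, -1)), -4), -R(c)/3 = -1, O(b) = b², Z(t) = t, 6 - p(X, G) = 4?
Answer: 2520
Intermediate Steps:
p(X, G) = 2 (p(X, G) = 6 - 1*4 = 6 - 4 = 2)
R(c) = 3 (R(c) = -3*(-1) = 3)
T(D, K) = -8 + D/3 + K/3 (T(D, K) = -8 + (D + K)/3 = -8 + (D/3 + K/3) = -8 + D/3 + K/3)
y = -8 (y = -8 + (⅓)*2² + (⅓)*(-4) = -8 + (⅓)*4 - 4/3 = -8 + 4/3 - 4/3 = -8)
(9*(R(-5) + y))*(Z(M) - 53) = (9*(3 - 8))*(-3 - 53) = (9*(-5))*(-56) = -45*(-56) = 2520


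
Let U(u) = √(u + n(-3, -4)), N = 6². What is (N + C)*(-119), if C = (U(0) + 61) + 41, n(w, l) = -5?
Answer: -16422 - 119*I*√5 ≈ -16422.0 - 266.09*I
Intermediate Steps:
N = 36
U(u) = √(-5 + u) (U(u) = √(u - 5) = √(-5 + u))
C = 102 + I*√5 (C = (√(-5 + 0) + 61) + 41 = (√(-5) + 61) + 41 = (I*√5 + 61) + 41 = (61 + I*√5) + 41 = 102 + I*√5 ≈ 102.0 + 2.2361*I)
(N + C)*(-119) = (36 + (102 + I*√5))*(-119) = (138 + I*√5)*(-119) = -16422 - 119*I*√5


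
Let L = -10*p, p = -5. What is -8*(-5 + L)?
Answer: -360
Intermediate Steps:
L = 50 (L = -10*(-5) = 50)
-8*(-5 + L) = -8*(-5 + 50) = -8*45 = -360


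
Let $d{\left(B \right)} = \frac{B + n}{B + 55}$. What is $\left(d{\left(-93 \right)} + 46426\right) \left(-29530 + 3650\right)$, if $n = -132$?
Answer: $- \frac{22831504220}{19} \approx -1.2017 \cdot 10^{9}$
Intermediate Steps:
$d{\left(B \right)} = \frac{-132 + B}{55 + B}$ ($d{\left(B \right)} = \frac{B - 132}{B + 55} = \frac{-132 + B}{55 + B}$)
$\left(d{\left(-93 \right)} + 46426\right) \left(-29530 + 3650\right) = \left(\frac{-132 - 93}{55 - 93} + 46426\right) \left(-29530 + 3650\right) = \left(\frac{1}{-38} \left(-225\right) + 46426\right) \left(-25880\right) = \left(\left(- \frac{1}{38}\right) \left(-225\right) + 46426\right) \left(-25880\right) = \left(\frac{225}{38} + 46426\right) \left(-25880\right) = \frac{1764413}{38} \left(-25880\right) = - \frac{22831504220}{19}$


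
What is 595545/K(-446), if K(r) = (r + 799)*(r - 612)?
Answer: -595545/373474 ≈ -1.5946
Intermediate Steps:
K(r) = (-612 + r)*(799 + r) (K(r) = (799 + r)*(-612 + r) = (-612 + r)*(799 + r))
595545/K(-446) = 595545/(-488988 + (-446)² + 187*(-446)) = 595545/(-488988 + 198916 - 83402) = 595545/(-373474) = 595545*(-1/373474) = -595545/373474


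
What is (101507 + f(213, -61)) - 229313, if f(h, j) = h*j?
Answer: -140799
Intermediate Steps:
(101507 + f(213, -61)) - 229313 = (101507 + 213*(-61)) - 229313 = (101507 - 12993) - 229313 = 88514 - 229313 = -140799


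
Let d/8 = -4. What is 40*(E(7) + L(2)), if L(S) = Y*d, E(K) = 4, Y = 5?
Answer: -6240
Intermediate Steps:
d = -32 (d = 8*(-4) = -32)
L(S) = -160 (L(S) = 5*(-32) = -160)
40*(E(7) + L(2)) = 40*(4 - 160) = 40*(-156) = -6240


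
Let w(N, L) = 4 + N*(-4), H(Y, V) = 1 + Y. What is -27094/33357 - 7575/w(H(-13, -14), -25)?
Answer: -254088163/1734564 ≈ -146.49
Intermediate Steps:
w(N, L) = 4 - 4*N
-27094/33357 - 7575/w(H(-13, -14), -25) = -27094/33357 - 7575/(4 - 4*(1 - 13)) = -27094*1/33357 - 7575/(4 - 4*(-12)) = -27094/33357 - 7575/(4 + 48) = -27094/33357 - 7575/52 = -254088163/1734564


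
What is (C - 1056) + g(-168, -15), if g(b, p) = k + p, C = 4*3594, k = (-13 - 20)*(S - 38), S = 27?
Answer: 13668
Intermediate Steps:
k = 363 (k = (-13 - 20)*(27 - 38) = -33*(-11) = 363)
C = 14376
g(b, p) = 363 + p
(C - 1056) + g(-168, -15) = (14376 - 1056) + (363 - 15) = 13320 + 348 = 13668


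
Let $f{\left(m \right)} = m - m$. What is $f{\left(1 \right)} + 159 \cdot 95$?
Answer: $15105$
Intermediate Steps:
$f{\left(m \right)} = 0$
$f{\left(1 \right)} + 159 \cdot 95 = 0 + 159 \cdot 95 = 0 + 15105 = 15105$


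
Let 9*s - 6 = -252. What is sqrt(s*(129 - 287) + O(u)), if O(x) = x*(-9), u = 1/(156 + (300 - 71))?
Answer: sqrt(5761178115)/1155 ≈ 65.716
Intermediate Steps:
s = -82/3 (s = 2/3 + (1/9)*(-252) = 2/3 - 28 = -82/3 ≈ -27.333)
u = 1/385 (u = 1/(156 + 229) = 1/385 ≈ 0.0025974)
O(x) = -9*x
sqrt(s*(129 - 287) + O(u)) = sqrt(-82*(129 - 287)/3 - 9*1/385) = sqrt(-82/3*(-158) - 9/385) = sqrt(12956/3 - 9/385) = sqrt(4988033/1155) = sqrt(5761178115)/1155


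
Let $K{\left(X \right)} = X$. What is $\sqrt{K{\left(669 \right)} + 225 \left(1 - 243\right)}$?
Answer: $i \sqrt{53781} \approx 231.91 i$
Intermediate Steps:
$\sqrt{K{\left(669 \right)} + 225 \left(1 - 243\right)} = \sqrt{669 + 225 \left(1 - 243\right)} = \sqrt{669 + 225 \left(-242\right)} = \sqrt{669 - 54450} = \sqrt{-53781} = i \sqrt{53781}$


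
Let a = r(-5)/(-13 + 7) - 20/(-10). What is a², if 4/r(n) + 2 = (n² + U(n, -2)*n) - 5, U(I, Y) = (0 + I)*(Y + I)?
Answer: 891136/221841 ≈ 4.0170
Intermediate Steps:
U(I, Y) = I*(I + Y)
r(n) = 4/(-7 + n² + n²*(-2 + n)) (r(n) = 4/(-2 + ((n² + (n*(n - 2))*n) - 5)) = 4/(-2 + ((n² + (n*(-2 + n))*n) - 5)) = 4/(-2 + ((n² + n²*(-2 + n)) - 5)) = 4/(-2 + (-5 + n² + n²*(-2 + n))) = 4/(-7 + n² + n²*(-2 + n)))
a = 944/471 (a = (4/(-7 + (-5)³ - 1*(-5)²))/(-13 + 7) - 20/(-10) = (4/(-7 - 125 - 1*25))/(-6) - 20*(-⅒) = (4/(-7 - 125 - 25))*(-⅙) + 2 = (4/(-157))*(-⅙) + 2 = (4*(-1/157))*(-⅙) + 2 = -4/157*(-⅙) + 2 = 2/471 + 2 = 944/471 ≈ 2.0042)
a² = (944/471)² = 891136/221841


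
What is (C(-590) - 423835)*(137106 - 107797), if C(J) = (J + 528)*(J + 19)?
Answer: -11384582797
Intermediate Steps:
C(J) = (19 + J)*(528 + J) (C(J) = (528 + J)*(19 + J) = (19 + J)*(528 + J))
(C(-590) - 423835)*(137106 - 107797) = ((10032 + (-590)² + 547*(-590)) - 423835)*(137106 - 107797) = ((10032 + 348100 - 322730) - 423835)*29309 = (35402 - 423835)*29309 = -388433*29309 = -11384582797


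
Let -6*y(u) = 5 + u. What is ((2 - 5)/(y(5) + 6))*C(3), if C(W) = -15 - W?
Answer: 162/13 ≈ 12.462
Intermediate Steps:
y(u) = -⅚ - u/6 (y(u) = -(5 + u)/6 = -⅚ - u/6)
((2 - 5)/(y(5) + 6))*C(3) = ((2 - 5)/((-⅚ - ⅙*5) + 6))*(-15 - 1*3) = (-3/((-⅚ - ⅚) + 6))*(-15 - 3) = -3/(-5/3 + 6)*(-18) = -3/13/3*(-18) = -3*3/13*(-18) = -9/13*(-18) = 162/13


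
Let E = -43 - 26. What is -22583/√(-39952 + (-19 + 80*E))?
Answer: 22583*I*√45491/45491 ≈ 105.88*I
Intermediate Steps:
E = -69
-22583/√(-39952 + (-19 + 80*E)) = -22583/√(-39952 + (-19 + 80*(-69))) = -22583/√(-39952 + (-19 - 5520)) = -22583/√(-39952 - 5539) = -22583*(-I*√45491/45491) = -(-22583)*I*√45491/45491 = 22583*I*√45491/45491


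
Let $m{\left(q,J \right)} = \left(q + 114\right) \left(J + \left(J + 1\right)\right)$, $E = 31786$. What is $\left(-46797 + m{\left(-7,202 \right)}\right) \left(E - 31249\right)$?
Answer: $-1859094$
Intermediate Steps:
$m{\left(q,J \right)} = \left(1 + 2 J\right) \left(114 + q\right)$ ($m{\left(q,J \right)} = \left(114 + q\right) \left(J + \left(1 + J\right)\right) = \left(114 + q\right) \left(1 + 2 J\right) = \left(1 + 2 J\right) \left(114 + q\right)$)
$\left(-46797 + m{\left(-7,202 \right)}\right) \left(E - 31249\right) = \left(-46797 + \left(114 - 7 + 228 \cdot 202 + 2 \cdot 202 \left(-7\right)\right)\right) \left(31786 - 31249\right) = \left(-46797 + \left(114 - 7 + 46056 - 2828\right)\right) 537 = \left(-46797 + 43335\right) 537 = \left(-3462\right) 537 = -1859094$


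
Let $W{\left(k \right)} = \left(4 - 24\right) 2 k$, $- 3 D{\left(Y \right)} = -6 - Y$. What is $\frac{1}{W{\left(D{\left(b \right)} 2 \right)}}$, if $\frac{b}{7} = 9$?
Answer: $- \frac{1}{1840} \approx -0.00054348$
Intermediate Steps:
$b = 63$ ($b = 7 \cdot 9 = 63$)
$D{\left(Y \right)} = 2 + \frac{Y}{3}$ ($D{\left(Y \right)} = - \frac{-6 - Y}{3} = 2 + \frac{Y}{3}$)
$W{\left(k \right)} = - 40 k$ ($W{\left(k \right)} = - 20 \cdot 2 k = - 40 k$)
$\frac{1}{W{\left(D{\left(b \right)} 2 \right)}} = \frac{1}{\left(-40\right) \left(2 + \frac{1}{3} \cdot 63\right) 2} = \frac{1}{\left(-40\right) \left(2 + 21\right) 2} = \frac{1}{\left(-40\right) 23 \cdot 2} = \frac{1}{\left(-40\right) 46} = \frac{1}{-1840} = - \frac{1}{1840}$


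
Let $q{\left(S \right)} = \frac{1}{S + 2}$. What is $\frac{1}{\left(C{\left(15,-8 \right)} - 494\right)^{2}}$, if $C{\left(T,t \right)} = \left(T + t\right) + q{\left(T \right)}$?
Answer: $\frac{289}{68525284} \approx 4.2174 \cdot 10^{-6}$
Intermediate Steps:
$q{\left(S \right)} = \frac{1}{2 + S}$
$C{\left(T,t \right)} = T + t + \frac{1}{2 + T}$ ($C{\left(T,t \right)} = \left(T + t\right) + \frac{1}{2 + T} = T + t + \frac{1}{2 + T}$)
$\frac{1}{\left(C{\left(15,-8 \right)} - 494\right)^{2}} = \frac{1}{\left(\frac{1 + \left(2 + 15\right) \left(15 - 8\right)}{2 + 15} - 494\right)^{2}} = \frac{1}{\left(\frac{1 + 17 \cdot 7}{17} - 494\right)^{2}} = \frac{1}{\left(\frac{1 + 119}{17} - 494\right)^{2}} = \frac{1}{\left(\frac{1}{17} \cdot 120 - 494\right)^{2}} = \frac{1}{\left(\frac{120}{17} - 494\right)^{2}} = \frac{1}{\left(- \frac{8278}{17}\right)^{2}} = \frac{1}{\frac{68525284}{289}} = \frac{289}{68525284}$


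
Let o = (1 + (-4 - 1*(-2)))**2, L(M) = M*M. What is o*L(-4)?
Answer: 16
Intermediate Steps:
L(M) = M**2
o = 1 (o = (1 + (-4 + 2))**2 = (1 - 2)**2 = (-1)**2 = 1)
o*L(-4) = 1*(-4)**2 = 1*16 = 16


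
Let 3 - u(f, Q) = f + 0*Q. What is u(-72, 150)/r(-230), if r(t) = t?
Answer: -15/46 ≈ -0.32609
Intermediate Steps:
u(f, Q) = 3 - f (u(f, Q) = 3 - (f + 0*Q) = 3 - (f + 0) = 3 - f)
u(-72, 150)/r(-230) = (3 - 1*(-72))/(-230) = (3 + 72)*(-1/230) = 75*(-1/230) = -15/46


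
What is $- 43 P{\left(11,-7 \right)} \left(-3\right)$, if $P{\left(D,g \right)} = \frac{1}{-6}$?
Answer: $- \frac{43}{2} \approx -21.5$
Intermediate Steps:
$P{\left(D,g \right)} = - \frac{1}{6}$
$- 43 P{\left(11,-7 \right)} \left(-3\right) = \left(-43\right) \left(- \frac{1}{6}\right) \left(-3\right) = \frac{43}{6} \left(-3\right) = - \frac{43}{2}$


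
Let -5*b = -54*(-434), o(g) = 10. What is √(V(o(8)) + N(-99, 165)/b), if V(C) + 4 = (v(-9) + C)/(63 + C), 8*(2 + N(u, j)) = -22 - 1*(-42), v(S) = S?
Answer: I*√1296438560382/570276 ≈ 1.9966*I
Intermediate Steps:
N(u, j) = ½ (N(u, j) = -2 + (-22 - 1*(-42))/8 = -2 + (-22 + 42)/8 = -2 + (⅛)*20 = -2 + 5/2 = ½)
b = -23436/5 (b = -(-54)*(-434)/5 = -⅕*23436 = -23436/5 ≈ -4687.2)
V(C) = -4 + (-9 + C)/(63 + C)
√(V(o(8)) + N(-99, 165)/b) = √(3*(-87 - 1*10)/(63 + 10) + 1/(2*(-23436/5))) = √(3*(-87 - 10)/73 + (½)*(-5/23436)) = √(3*(1/73)*(-97) - 5/46872) = √(-291/73 - 5/46872) = √(-13640117/3421656) = I*√1296438560382/570276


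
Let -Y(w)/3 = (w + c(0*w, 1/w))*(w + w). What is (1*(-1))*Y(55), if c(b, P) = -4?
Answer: 16830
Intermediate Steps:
Y(w) = -6*w*(-4 + w) (Y(w) = -3*(w - 4)*(w + w) = -3*(-4 + w)*2*w = -6*w*(-4 + w))
(1*(-1))*Y(55) = (1*(-1))*(6*55*(4 - 1*55)) = -6*55*(4 - 55) = -6*55*(-51) = -1*(-16830) = 16830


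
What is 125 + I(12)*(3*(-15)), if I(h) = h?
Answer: -415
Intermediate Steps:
125 + I(12)*(3*(-15)) = 125 + 12*(3*(-15)) = 125 + 12*(-45) = 125 - 540 = -415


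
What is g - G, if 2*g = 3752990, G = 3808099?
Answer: -1931604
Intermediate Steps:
g = 1876495 (g = (½)*3752990 = 1876495)
g - G = 1876495 - 1*3808099 = 1876495 - 3808099 = -1931604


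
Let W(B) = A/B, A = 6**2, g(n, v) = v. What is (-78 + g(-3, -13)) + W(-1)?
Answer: -127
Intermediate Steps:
A = 36
W(B) = 36/B
(-78 + g(-3, -13)) + W(-1) = (-78 - 13) + 36/(-1) = -91 + 36*(-1) = -91 - 36 = -127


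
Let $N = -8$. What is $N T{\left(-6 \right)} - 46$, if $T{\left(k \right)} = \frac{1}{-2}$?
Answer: $-42$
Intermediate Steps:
$T{\left(k \right)} = - \frac{1}{2}$
$N T{\left(-6 \right)} - 46 = \left(-8\right) \left(- \frac{1}{2}\right) - 46 = 4 - 46 = -42$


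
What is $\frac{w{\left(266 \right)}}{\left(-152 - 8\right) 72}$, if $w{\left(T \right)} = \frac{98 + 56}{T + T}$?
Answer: $- \frac{11}{437760} \approx -2.5128 \cdot 10^{-5}$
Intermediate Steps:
$w{\left(T \right)} = \frac{77}{T}$ ($w{\left(T \right)} = \frac{154}{2 T} = 154 \frac{1}{2 T} = \frac{77}{T}$)
$\frac{w{\left(266 \right)}}{\left(-152 - 8\right) 72} = \frac{77 \cdot \frac{1}{266}}{\left(-152 - 8\right) 72} = \frac{77 \cdot \frac{1}{266}}{\left(-160\right) 72} = \frac{11}{38 \left(-11520\right)} = \frac{11}{38} \left(- \frac{1}{11520}\right) = - \frac{11}{437760}$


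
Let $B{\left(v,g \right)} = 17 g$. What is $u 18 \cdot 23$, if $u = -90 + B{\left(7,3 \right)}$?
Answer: $-16146$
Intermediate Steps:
$u = -39$ ($u = -90 + 17 \cdot 3 = -90 + 51 = -39$)
$u 18 \cdot 23 = - 39 \cdot 18 \cdot 23 = \left(-39\right) 414 = -16146$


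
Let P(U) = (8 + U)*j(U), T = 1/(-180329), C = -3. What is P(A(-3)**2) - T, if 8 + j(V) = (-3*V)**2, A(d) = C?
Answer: 2210292554/180329 ≈ 12257.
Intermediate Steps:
A(d) = -3
j(V) = -8 + 9*V**2 (j(V) = -8 + (-3*V)**2 = -8 + 9*V**2)
T = -1/180329 ≈ -5.5454e-6
P(U) = (-8 + 9*U**2)*(8 + U) (P(U) = (8 + U)*(-8 + 9*U**2) = (-8 + 9*U**2)*(8 + U))
P(A(-3)**2) - T = (-8 + 9*((-3)**2)**2)*(8 + (-3)**2) - 1*(-1/180329) = (-8 + 9*9**2)*(8 + 9) + 1/180329 = (-8 + 9*81)*17 + 1/180329 = (-8 + 729)*17 + 1/180329 = 721*17 + 1/180329 = 12257 + 1/180329 = 2210292554/180329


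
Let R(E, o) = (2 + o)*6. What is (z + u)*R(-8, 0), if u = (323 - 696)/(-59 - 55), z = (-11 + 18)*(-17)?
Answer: -26386/19 ≈ -1388.7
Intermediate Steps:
R(E, o) = 12 + 6*o
z = -119 (z = 7*(-17) = -119)
u = 373/114 (u = -373/(-114) = -373*(-1/114) = 373/114 ≈ 3.2719)
(z + u)*R(-8, 0) = (-119 + 373/114)*(12 + 6*0) = -13193*(12 + 0)/114 = -13193/114*12 = -26386/19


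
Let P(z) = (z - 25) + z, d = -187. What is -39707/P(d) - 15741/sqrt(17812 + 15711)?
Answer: 39707/399 - 15741*sqrt(33523)/33523 ≈ 13.544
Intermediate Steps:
P(z) = -25 + 2*z (P(z) = (-25 + z) + z = -25 + 2*z)
-39707/P(d) - 15741/sqrt(17812 + 15711) = -39707/(-25 + 2*(-187)) - 15741/sqrt(17812 + 15711) = -39707/(-25 - 374) - 15741*sqrt(33523)/33523 = -39707/(-399) - 15741*sqrt(33523)/33523 = -39707*(-1/399) - 15741*sqrt(33523)/33523 = 39707/399 - 15741*sqrt(33523)/33523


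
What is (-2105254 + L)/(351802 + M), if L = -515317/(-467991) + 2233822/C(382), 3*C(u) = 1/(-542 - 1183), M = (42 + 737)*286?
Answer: -5410974700949747/268905756636 ≈ -20122.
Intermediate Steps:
M = 222794 (M = 779*286 = 222794)
C(u) = -1/5175 (C(u) = 1/(3*(-542 - 1183)) = (⅓)/(-1725) = (⅓)*(-1/1725) = -1/5175)
L = -5409989461025033/467991 (L = -515317/(-467991) + 2233822/(-1/5175) = -515317*(-1/467991) + 2233822*(-5175) = 515317/467991 - 11560028850 = -5409989461025033/467991 ≈ -1.1560e+10)
(-2105254 + L)/(351802 + M) = (-2105254 - 5409989461025033/467991)/(351802 + 222794) = -5410974700949747/467991/574596 = -5410974700949747/467991*1/574596 = -5410974700949747/268905756636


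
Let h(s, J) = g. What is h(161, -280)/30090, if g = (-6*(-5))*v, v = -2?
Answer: -2/1003 ≈ -0.0019940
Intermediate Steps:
g = -60 (g = -6*(-5)*(-2) = 30*(-2) = -60)
h(s, J) = -60
h(161, -280)/30090 = -60/30090 = -60*1/30090 = -2/1003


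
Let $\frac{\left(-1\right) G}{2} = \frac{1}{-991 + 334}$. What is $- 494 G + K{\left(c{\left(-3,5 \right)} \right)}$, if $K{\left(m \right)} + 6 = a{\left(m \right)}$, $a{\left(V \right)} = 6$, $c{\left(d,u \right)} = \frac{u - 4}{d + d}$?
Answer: $- \frac{988}{657} \approx -1.5038$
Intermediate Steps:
$c{\left(d,u \right)} = \frac{-4 + u}{2 d}$
$K{\left(m \right)} = 0$ ($K{\left(m \right)} = -6 + 6 = 0$)
$G = \frac{2}{657}$ ($G = - \frac{2}{-991 + 334} = - \frac{2}{-657} = \left(-2\right) \left(- \frac{1}{657}\right) = \frac{2}{657} \approx 0.0030441$)
$- 494 G + K{\left(c{\left(-3,5 \right)} \right)} = \left(-494\right) \frac{2}{657} + 0 = - \frac{988}{657} + 0 = - \frac{988}{657}$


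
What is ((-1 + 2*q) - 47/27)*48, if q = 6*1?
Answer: 4000/9 ≈ 444.44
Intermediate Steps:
q = 6
((-1 + 2*q) - 47/27)*48 = ((-1 + 2*6) - 47/27)*48 = ((-1 + 12) - 47*1/27)*48 = (11 - 47/27)*48 = (250/27)*48 = 4000/9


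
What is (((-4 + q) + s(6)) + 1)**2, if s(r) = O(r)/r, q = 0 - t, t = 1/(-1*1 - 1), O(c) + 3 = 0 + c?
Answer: 4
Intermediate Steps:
O(c) = -3 + c (O(c) = -3 + (0 + c) = -3 + c)
t = -1/2 (t = 1/(-1 - 1) = 1/(-2) = -1/2 ≈ -0.50000)
q = 1/2 (q = 0 - 1*(-1/2) = 0 + 1/2 = 1/2 ≈ 0.50000)
s(r) = (-3 + r)/r
(((-4 + q) + s(6)) + 1)**2 = (((-4 + 1/2) + (-3 + 6)/6) + 1)**2 = ((-7/2 + (1/6)*3) + 1)**2 = ((-7/2 + 1/2) + 1)**2 = (-3 + 1)**2 = (-2)**2 = 4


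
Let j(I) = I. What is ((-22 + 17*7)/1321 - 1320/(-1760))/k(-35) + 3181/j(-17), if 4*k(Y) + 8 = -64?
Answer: -302625239/1616904 ≈ -187.16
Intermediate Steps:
k(Y) = -18 (k(Y) = -2 + (¼)*(-64) = -2 - 16 = -18)
((-22 + 17*7)/1321 - 1320/(-1760))/k(-35) + 3181/j(-17) = ((-22 + 17*7)/1321 - 1320/(-1760))/(-18) + 3181/(-17) = ((-22 + 119)*(1/1321) - 1320*(-1/1760))*(-1/18) + 3181*(-1/17) = (97*(1/1321) + ¾)*(-1/18) - 3181/17 = (97/1321 + ¾)*(-1/18) - 3181/17 = (4351/5284)*(-1/18) - 3181/17 = -4351/95112 - 3181/17 = -302625239/1616904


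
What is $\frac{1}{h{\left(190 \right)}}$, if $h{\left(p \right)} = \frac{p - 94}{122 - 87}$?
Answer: $\frac{35}{96} \approx 0.36458$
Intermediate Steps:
$h{\left(p \right)} = - \frac{94}{35} + \frac{p}{35}$ ($h{\left(p \right)} = \frac{-94 + p}{35} = \left(-94 + p\right) \frac{1}{35} = - \frac{94}{35} + \frac{p}{35}$)
$\frac{1}{h{\left(190 \right)}} = \frac{1}{- \frac{94}{35} + \frac{1}{35} \cdot 190} = \frac{1}{- \frac{94}{35} + \frac{38}{7}} = \frac{1}{\frac{96}{35}} = \frac{35}{96}$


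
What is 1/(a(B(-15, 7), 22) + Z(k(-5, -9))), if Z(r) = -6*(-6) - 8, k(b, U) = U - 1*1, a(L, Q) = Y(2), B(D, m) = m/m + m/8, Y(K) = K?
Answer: 1/30 ≈ 0.033333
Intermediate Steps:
B(D, m) = 1 + m/8 (B(D, m) = 1 + m*(⅛) = 1 + m/8)
a(L, Q) = 2
k(b, U) = -1 + U (k(b, U) = U - 1 = -1 + U)
Z(r) = 28 (Z(r) = 36 - 8 = 28)
1/(a(B(-15, 7), 22) + Z(k(-5, -9))) = 1/(2 + 28) = 1/30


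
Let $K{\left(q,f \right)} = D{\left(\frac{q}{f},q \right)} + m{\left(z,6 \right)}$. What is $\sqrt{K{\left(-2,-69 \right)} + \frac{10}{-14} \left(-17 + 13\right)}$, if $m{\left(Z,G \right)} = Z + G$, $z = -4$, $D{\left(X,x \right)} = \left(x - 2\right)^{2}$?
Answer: $\frac{\sqrt{1022}}{7} \approx 4.567$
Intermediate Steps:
$D{\left(X,x \right)} = \left(-2 + x\right)^{2}$
$m{\left(Z,G \right)} = G + Z$
$K{\left(q,f \right)} = 2 + \left(-2 + q\right)^{2}$ ($K{\left(q,f \right)} = \left(-2 + q\right)^{2} + \left(6 - 4\right) = \left(-2 + q\right)^{2} + 2 = 2 + \left(-2 + q\right)^{2}$)
$\sqrt{K{\left(-2,-69 \right)} + \frac{10}{-14} \left(-17 + 13\right)} = \sqrt{\left(2 + \left(-2 - 2\right)^{2}\right) + \frac{10}{-14} \left(-17 + 13\right)} = \sqrt{\left(2 + \left(-4\right)^{2}\right) + 10 \left(- \frac{1}{14}\right) \left(-4\right)} = \sqrt{\left(2 + 16\right) - - \frac{20}{7}} = \sqrt{18 + \frac{20}{7}} = \sqrt{\frac{146}{7}} = \frac{\sqrt{1022}}{7}$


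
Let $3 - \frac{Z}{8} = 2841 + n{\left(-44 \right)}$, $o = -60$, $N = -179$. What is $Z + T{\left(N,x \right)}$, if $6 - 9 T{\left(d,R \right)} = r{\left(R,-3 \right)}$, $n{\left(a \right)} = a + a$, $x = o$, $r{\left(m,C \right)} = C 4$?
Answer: $-21998$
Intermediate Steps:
$r{\left(m,C \right)} = 4 C$
$x = -60$
$n{\left(a \right)} = 2 a$
$Z = -22000$ ($Z = 24 - 8 \left(2841 + 2 \left(-44\right)\right) = 24 - 8 \left(2841 - 88\right) = 24 - 22024 = -22000$)
$T{\left(d,R \right)} = 2$ ($T{\left(d,R \right)} = \frac{2}{3} - \frac{4 \left(-3\right)}{9} = \frac{2}{3} - - \frac{4}{3} = \frac{2}{3} + \frac{4}{3} = 2$)
$Z + T{\left(N,x \right)} = -22000 + 2 = -21998$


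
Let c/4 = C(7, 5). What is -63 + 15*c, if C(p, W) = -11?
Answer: -723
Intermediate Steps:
c = -44 (c = 4*(-11) = -44)
-63 + 15*c = -63 + 15*(-44) = -63 - 660 = -723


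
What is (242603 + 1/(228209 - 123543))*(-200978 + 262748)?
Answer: 784240740725115/52333 ≈ 1.4986e+10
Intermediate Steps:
(242603 + 1/(228209 - 123543))*(-200978 + 262748) = (242603 + 1/104666)*61770 = (25392285599/104666)*61770 = 784240740725115/52333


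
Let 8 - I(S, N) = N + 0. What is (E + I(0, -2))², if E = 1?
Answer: 121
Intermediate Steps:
I(S, N) = 8 - N (I(S, N) = 8 - (N + 0) = 8 - N)
(E + I(0, -2))² = (1 + (8 - 1*(-2)))² = (1 + (8 + 2))² = (1 + 10)² = 11² = 121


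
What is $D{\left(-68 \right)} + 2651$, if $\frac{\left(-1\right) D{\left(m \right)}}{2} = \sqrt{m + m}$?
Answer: $2651 - 4 i \sqrt{34} \approx 2651.0 - 23.324 i$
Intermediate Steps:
$D{\left(m \right)} = - 2 \sqrt{2} \sqrt{m}$ ($D{\left(m \right)} = - 2 \sqrt{m + m} = - 2 \sqrt{2 m} = - 2 \sqrt{2} \sqrt{m}$)
$D{\left(-68 \right)} + 2651 = - 2 \sqrt{2} \sqrt{-68} + 2651 = - 2 \sqrt{2} \cdot 2 i \sqrt{17} + 2651 = - 4 i \sqrt{34} + 2651 = 2651 - 4 i \sqrt{34}$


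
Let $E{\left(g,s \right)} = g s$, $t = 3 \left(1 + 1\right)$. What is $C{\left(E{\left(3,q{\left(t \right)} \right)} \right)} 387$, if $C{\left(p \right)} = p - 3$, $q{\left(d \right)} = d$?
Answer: $5805$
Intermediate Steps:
$t = 6$ ($t = 3 \cdot 2 = 6$)
$C{\left(p \right)} = -3 + p$
$C{\left(E{\left(3,q{\left(t \right)} \right)} \right)} 387 = \left(-3 + 3 \cdot 6\right) 387 = \left(-3 + 18\right) 387 = 15 \cdot 387 = 5805$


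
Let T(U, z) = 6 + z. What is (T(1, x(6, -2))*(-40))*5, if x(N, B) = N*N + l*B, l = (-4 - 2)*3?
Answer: -15600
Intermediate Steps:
l = -18 (l = -6*3 = -18)
x(N, B) = N² - 18*B (x(N, B) = N*N - 18*B = N² - 18*B)
(T(1, x(6, -2))*(-40))*5 = ((6 + (6² - 18*(-2)))*(-40))*5 = ((6 + (36 + 36))*(-40))*5 = ((6 + 72)*(-40))*5 = (78*(-40))*5 = -3120*5 = -15600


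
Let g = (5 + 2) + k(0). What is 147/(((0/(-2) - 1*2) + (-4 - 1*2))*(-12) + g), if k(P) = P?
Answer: 147/103 ≈ 1.4272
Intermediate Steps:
g = 7 (g = (5 + 2) + 0 = 7 + 0 = 7)
147/(((0/(-2) - 1*2) + (-4 - 1*2))*(-12) + g) = 147/(((0/(-2) - 1*2) + (-4 - 1*2))*(-12) + 7) = 147/(((0*(-1/2) - 2) + (-4 - 2))*(-12) + 7) = 147/(((0 - 2) - 6)*(-12) + 7) = 147/((-2 - 6)*(-12) + 7) = 147/(-8*(-12) + 7) = 147/(96 + 7) = 147/103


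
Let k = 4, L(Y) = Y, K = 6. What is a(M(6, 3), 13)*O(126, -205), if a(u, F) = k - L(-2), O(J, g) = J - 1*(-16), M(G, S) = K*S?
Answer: 852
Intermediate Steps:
M(G, S) = 6*S
O(J, g) = 16 + J (O(J, g) = J + 16 = 16 + J)
a(u, F) = 6 (a(u, F) = 4 - 1*(-2) = 4 + 2 = 6)
a(M(6, 3), 13)*O(126, -205) = 6*(16 + 126) = 6*142 = 852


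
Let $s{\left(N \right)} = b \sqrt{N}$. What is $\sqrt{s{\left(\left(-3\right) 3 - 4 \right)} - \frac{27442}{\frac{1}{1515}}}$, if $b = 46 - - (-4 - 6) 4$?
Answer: $\sqrt{-41574630 + 6 i \sqrt{13}} \approx 0.001 + 6447.8 i$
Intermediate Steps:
$b = 6$ ($b = 46 - \left(-1\right) \left(-10\right) 4 = 46 - 10 \cdot 4 = 46 - 40 = 6$)
$s{\left(N \right)} = 6 \sqrt{N}$
$\sqrt{s{\left(\left(-3\right) 3 - 4 \right)} - \frac{27442}{\frac{1}{1515}}} = \sqrt{6 \sqrt{\left(-3\right) 3 - 4} - \frac{27442}{\frac{1}{1515}}} = \sqrt{6 \sqrt{-9 - 4} - 27442 \frac{1}{\frac{1}{1515}}} = \sqrt{6 \sqrt{-13} - 41574630} = \sqrt{6 i \sqrt{13} - 41574630} = \sqrt{-41574630 + 6 i \sqrt{13}}$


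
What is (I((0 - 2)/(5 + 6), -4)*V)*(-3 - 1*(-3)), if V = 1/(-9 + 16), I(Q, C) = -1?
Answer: 0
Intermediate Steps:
V = 1/7 ≈ 0.14286
(I((0 - 2)/(5 + 6), -4)*V)*(-3 - 1*(-3)) = (-1*1/7)*(-3 - 1*(-3)) = -(-3 + 3)/7 = -1/7*0 = 0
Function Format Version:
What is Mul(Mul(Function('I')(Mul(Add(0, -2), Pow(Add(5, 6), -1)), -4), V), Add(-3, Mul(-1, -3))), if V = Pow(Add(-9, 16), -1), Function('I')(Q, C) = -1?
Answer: 0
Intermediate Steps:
V = Rational(1, 7) (V = Pow(7, -1) = Rational(1, 7) ≈ 0.14286)
Mul(Mul(Function('I')(Mul(Add(0, -2), Pow(Add(5, 6), -1)), -4), V), Add(-3, Mul(-1, -3))) = Mul(Mul(-1, Rational(1, 7)), Add(-3, Mul(-1, -3))) = Mul(Rational(-1, 7), Add(-3, 3)) = Mul(Rational(-1, 7), 0) = 0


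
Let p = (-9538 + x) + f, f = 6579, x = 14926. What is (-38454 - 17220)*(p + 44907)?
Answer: -3166403076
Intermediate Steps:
p = 11967 (p = (-9538 + 14926) + 6579 = 5388 + 6579 = 11967)
(-38454 - 17220)*(p + 44907) = (-38454 - 17220)*(11967 + 44907) = -55674*56874 = -3166403076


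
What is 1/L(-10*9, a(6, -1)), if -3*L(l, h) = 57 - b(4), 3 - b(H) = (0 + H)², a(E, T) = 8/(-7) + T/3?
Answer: -3/70 ≈ -0.042857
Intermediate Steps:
a(E, T) = -8/7 + T/3 (a(E, T) = 8*(-⅐) + T*(⅓) = -8/7 + T/3)
b(H) = 3 - H² (b(H) = 3 - (0 + H)² = 3 - H²)
L(l, h) = -70/3 (L(l, h) = -(57 - (3 - 1*4²))/3 = -(57 - (3 - 1*16))/3 = -(57 - (3 - 16))/3 = -(57 - 1*(-13))/3 = -(57 + 13)/3 = -⅓*70 = -70/3)
1/L(-10*9, a(6, -1)) = 1/(-70/3) = -3/70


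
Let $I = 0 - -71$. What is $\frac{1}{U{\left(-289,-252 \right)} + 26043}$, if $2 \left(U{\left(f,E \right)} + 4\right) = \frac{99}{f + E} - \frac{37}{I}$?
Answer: $\frac{38411}{1000170506} \approx 3.8404 \cdot 10^{-5}$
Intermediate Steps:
$I = 71$ ($I = 0 + 71 = 71$)
$U{\left(f,E \right)} = - \frac{605}{142} + \frac{99}{2 \left(E + f\right)}$ ($U{\left(f,E \right)} = -4 + \frac{\frac{99}{f + E} - \frac{37}{71}}{2} = -4 + \frac{\frac{99}{E + f} - \frac{37}{71}}{2} = -4 + \frac{- \frac{37}{71} + \frac{99}{E + f}}{2} = -4 - \left(\frac{37}{142} - \frac{99}{2 \left(E + f\right)}\right) = - \frac{605}{142} + \frac{99}{2 \left(E + f\right)}$)
$\frac{1}{U{\left(-289,-252 \right)} + 26043} = \frac{1}{\frac{11 \left(639 - -13860 - -15895\right)}{142 \left(-252 - 289\right)} + 26043} = \frac{1}{\frac{11 \left(639 + 13860 + 15895\right)}{142 \left(-541\right)} + 26043} = \frac{1}{\frac{11}{142} \left(- \frac{1}{541}\right) 30394 + 26043} = \frac{1}{- \frac{167167}{38411} + 26043} = \frac{1}{\frac{1000170506}{38411}} = \frac{38411}{1000170506}$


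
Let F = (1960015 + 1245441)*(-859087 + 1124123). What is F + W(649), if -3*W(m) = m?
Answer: 2548683708599/3 ≈ 8.4956e+11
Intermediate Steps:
W(m) = -m/3
F = 849561236416 (F = 3205456*265036 = 849561236416)
F + W(649) = 849561236416 - ⅓*649 = 849561236416 - 649/3 = 2548683708599/3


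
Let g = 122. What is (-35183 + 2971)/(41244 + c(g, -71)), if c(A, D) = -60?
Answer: -8053/10296 ≈ -0.78215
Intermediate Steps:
(-35183 + 2971)/(41244 + c(g, -71)) = (-35183 + 2971)/(41244 - 60) = -32212/41184 = -32212*1/41184 = -8053/10296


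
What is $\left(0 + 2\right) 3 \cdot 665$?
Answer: $3990$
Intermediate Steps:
$\left(0 + 2\right) 3 \cdot 665 = 2 \cdot 3 \cdot 665 = 6 \cdot 665 = 3990$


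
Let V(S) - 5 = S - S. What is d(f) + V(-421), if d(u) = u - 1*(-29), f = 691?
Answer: 725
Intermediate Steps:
V(S) = 5 (V(S) = 5 + (S - S) = 5 + 0 = 5)
d(u) = 29 + u (d(u) = u + 29 = 29 + u)
d(f) + V(-421) = (29 + 691) + 5 = 720 + 5 = 725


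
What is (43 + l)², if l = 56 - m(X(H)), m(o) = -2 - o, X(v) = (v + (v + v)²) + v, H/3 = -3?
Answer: 165649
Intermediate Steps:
H = -9 (H = 3*(-3) = -9)
X(v) = 2*v + 4*v² (X(v) = (v + (2*v)²) + v = (v + 4*v²) + v = 2*v + 4*v²)
l = 364 (l = 56 - (-2 - 2*(-9)*(1 + 2*(-9))) = 56 - (-2 - 2*(-9)*(1 - 18)) = 56 - (-2 - 2*(-9)*(-17)) = 56 - (-2 - 1*306) = 56 - (-2 - 306) = 56 - 1*(-308) = 56 + 308 = 364)
(43 + l)² = (43 + 364)² = 407² = 165649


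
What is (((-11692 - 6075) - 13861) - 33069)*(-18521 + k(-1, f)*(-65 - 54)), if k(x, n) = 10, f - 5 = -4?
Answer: 1275242567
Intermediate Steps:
f = 1 (f = 5 - 4 = 1)
(((-11692 - 6075) - 13861) - 33069)*(-18521 + k(-1, f)*(-65 - 54)) = (((-11692 - 6075) - 13861) - 33069)*(-18521 + 10*(-65 - 54)) = ((-17767 - 13861) - 33069)*(-18521 + 10*(-119)) = (-31628 - 33069)*(-18521 - 1190) = -64697*(-19711) = 1275242567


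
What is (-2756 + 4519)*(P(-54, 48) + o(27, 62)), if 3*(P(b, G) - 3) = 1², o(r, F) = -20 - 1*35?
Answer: -273265/3 ≈ -91088.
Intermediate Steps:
o(r, F) = -55 (o(r, F) = -20 - 35 = -55)
P(b, G) = 10/3 (P(b, G) = 3 + (⅓)*1² = 3 + (⅓)*1 = 3 + ⅓ = 10/3)
(-2756 + 4519)*(P(-54, 48) + o(27, 62)) = (-2756 + 4519)*(10/3 - 55) = 1763*(-155/3) = -273265/3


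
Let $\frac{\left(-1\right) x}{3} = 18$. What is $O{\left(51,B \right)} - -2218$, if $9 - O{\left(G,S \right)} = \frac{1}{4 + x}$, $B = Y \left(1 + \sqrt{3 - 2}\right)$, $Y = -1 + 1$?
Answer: $\frac{111351}{50} \approx 2227.0$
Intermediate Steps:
$x = -54$ ($x = \left(-3\right) 18 = -54$)
$Y = 0$
$B = 0$ ($B = 0 \left(1 + \sqrt{3 - 2}\right) = 0 \left(1 + \sqrt{1}\right) = 0 \left(1 + 1\right) = 0 \cdot 2 = 0$)
$O{\left(G,S \right)} = \frac{451}{50}$ ($O{\left(G,S \right)} = 9 - \frac{1}{4 - 54} = 9 - \frac{1}{-50} = 9 - - \frac{1}{50} = 9 + \frac{1}{50} = \frac{451}{50}$)
$O{\left(51,B \right)} - -2218 = \frac{451}{50} - -2218 = \frac{451}{50} + 2218 = \frac{111351}{50}$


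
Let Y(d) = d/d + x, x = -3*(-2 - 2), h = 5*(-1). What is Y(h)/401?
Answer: 13/401 ≈ 0.032419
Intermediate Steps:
h = -5
x = 12 (x = -3*(-4) = 12)
Y(d) = 13 (Y(d) = d/d + 12 = 1 + 12 = 13)
Y(h)/401 = 13/401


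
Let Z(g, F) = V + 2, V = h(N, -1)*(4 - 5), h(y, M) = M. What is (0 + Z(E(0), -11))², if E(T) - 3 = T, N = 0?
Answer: 9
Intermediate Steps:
V = 1 (V = -(4 - 5) = -1*(-1) = 1)
E(T) = 3 + T
Z(g, F) = 3 (Z(g, F) = 1 + 2 = 3)
(0 + Z(E(0), -11))² = (0 + 3)² = 3² = 9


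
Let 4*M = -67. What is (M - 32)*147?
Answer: -28665/4 ≈ -7166.3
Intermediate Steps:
M = -67/4 (M = (¼)*(-67) = -67/4 ≈ -16.750)
(M - 32)*147 = (-67/4 - 32)*147 = -195/4*147 = -28665/4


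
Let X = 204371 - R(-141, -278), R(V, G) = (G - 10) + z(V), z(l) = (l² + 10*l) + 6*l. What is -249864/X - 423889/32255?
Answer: -43670509273/3016390835 ≈ -14.478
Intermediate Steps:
z(l) = l² + 16*l
R(V, G) = -10 + G + V*(16 + V) (R(V, G) = (G - 10) + V*(16 + V) = (-10 + G) + V*(16 + V) = -10 + G + V*(16 + V))
X = 187034 (X = 204371 - (-10 - 278 - 141*(16 - 141)) = 204371 - (-10 - 278 - 141*(-125)) = 204371 - (-10 - 278 + 17625) = 204371 - 1*17337 = 204371 - 17337 = 187034)
-249864/X - 423889/32255 = -249864/187034 - 423889/32255 = -249864*1/187034 - 423889*1/32255 = -124932/93517 - 423889/32255 = -43670509273/3016390835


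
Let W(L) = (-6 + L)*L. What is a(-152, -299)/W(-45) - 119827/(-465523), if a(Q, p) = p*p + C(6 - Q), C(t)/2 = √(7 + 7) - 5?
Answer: 13962856486/356125095 + 2*√14/2295 ≈ 39.211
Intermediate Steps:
C(t) = -10 + 2*√14 (C(t) = 2*(√(7 + 7) - 5) = 2*(√14 - 5) = 2*(-5 + √14) = -10 + 2*√14)
W(L) = L*(-6 + L)
a(Q, p) = -10 + p² + 2*√14 (a(Q, p) = p*p + (-10 + 2*√14) = p² + (-10 + 2*√14) = -10 + p² + 2*√14)
a(-152, -299)/W(-45) - 119827/(-465523) = (-10 + (-299)² + 2*√14)/((-45*(-6 - 45))) - 119827/(-465523) = (-10 + 89401 + 2*√14)/((-45*(-51))) - 119827*(-1/465523) = (89391 + 2*√14)/2295 + 119827/465523 = (89391 + 2*√14)*(1/2295) + 119827/465523 = (29797/765 + 2*√14/2295) + 119827/465523 = 13962856486/356125095 + 2*√14/2295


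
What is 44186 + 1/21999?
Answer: 972047815/21999 ≈ 44186.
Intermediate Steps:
44186 + 1/21999 = 972047815/21999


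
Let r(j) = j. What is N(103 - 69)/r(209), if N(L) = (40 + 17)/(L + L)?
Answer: 3/748 ≈ 0.0040107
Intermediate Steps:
N(L) = 57/(2*L) (N(L) = 57/((2*L)) = 57*(1/(2*L)) = 57/(2*L))
N(103 - 69)/r(209) = (57/(2*(103 - 69)))/209 = ((57/2)/34)*(1/209) = ((57/2)*(1/34))*(1/209) = (57/68)*(1/209) = 3/748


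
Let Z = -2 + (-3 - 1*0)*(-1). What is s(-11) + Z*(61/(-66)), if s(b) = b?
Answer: -787/66 ≈ -11.924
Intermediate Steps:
Z = 1 (Z = -2 + (-3 + 0)*(-1) = -2 - 3*(-1) = -2 + 3 = 1)
s(-11) + Z*(61/(-66)) = -11 + 1*(61/(-66)) = -11 + 1*(61*(-1/66)) = -11 + 1*(-61/66) = -11 - 61/66 = -787/66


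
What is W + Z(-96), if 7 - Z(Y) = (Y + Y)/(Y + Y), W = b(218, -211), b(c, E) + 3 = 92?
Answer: 95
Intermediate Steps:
b(c, E) = 89 (b(c, E) = -3 + 92 = 89)
W = 89
Z(Y) = 6 (Z(Y) = 7 - (Y + Y)/(Y + Y) = 7 - 2*Y/(2*Y) = 7 - 2*Y*1/(2*Y) = 7 - 1*1 = 7 - 1 = 6)
W + Z(-96) = 89 + 6 = 95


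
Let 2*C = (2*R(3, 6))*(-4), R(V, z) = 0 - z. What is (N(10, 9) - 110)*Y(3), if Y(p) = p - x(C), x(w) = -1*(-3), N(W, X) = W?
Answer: 0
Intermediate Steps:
R(V, z) = -z
C = 24 (C = ((2*(-1*6))*(-4))/2 = ((2*(-6))*(-4))/2 = (-12*(-4))/2 = (½)*48 = 24)
x(w) = 3
Y(p) = -3 + p (Y(p) = p - 1*3 = p - 3 = -3 + p)
(N(10, 9) - 110)*Y(3) = (10 - 110)*(-3 + 3) = -100*0 = 0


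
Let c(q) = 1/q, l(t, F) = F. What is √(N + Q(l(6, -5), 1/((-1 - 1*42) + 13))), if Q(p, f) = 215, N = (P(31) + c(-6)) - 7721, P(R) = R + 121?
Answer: 5*I*√10590/6 ≈ 85.756*I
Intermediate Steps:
P(R) = 121 + R
N = -45415/6 (N = ((121 + 31) + 1/(-6)) - 7721 = (152 - ⅙) - 7721 = 911/6 - 7721 = -45415/6 ≈ -7569.2)
√(N + Q(l(6, -5), 1/((-1 - 1*42) + 13))) = √(-45415/6 + 215) = √(-44125/6) = 5*I*√10590/6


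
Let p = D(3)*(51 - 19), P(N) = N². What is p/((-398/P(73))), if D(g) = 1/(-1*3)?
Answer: 85264/597 ≈ 142.82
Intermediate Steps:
D(g) = -⅓ (D(g) = 1/(-3) = -⅓)
p = -32/3 (p = -(51 - 19)/3 = -⅓*32 = -32/3 ≈ -10.667)
p/((-398/P(73))) = -32/(3*((-398/(73²)))) = -32/(3*((-398/5329))) = -32/(3*((-398*1/5329))) = -32/(3*(-398/5329)) = -32/3*(-5329/398) = 85264/597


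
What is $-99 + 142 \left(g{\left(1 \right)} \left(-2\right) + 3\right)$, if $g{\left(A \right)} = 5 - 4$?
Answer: $43$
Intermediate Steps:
$g{\left(A \right)} = 1$ ($g{\left(A \right)} = 5 - 4 = 1$)
$-99 + 142 \left(g{\left(1 \right)} \left(-2\right) + 3\right) = -99 + 142 \left(1 \left(-2\right) + 3\right) = -99 + 142 \left(-2 + 3\right) = -99 + 142 \cdot 1 = -99 + 142 = 43$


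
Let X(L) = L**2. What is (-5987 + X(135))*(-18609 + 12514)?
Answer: -74590610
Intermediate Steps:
(-5987 + X(135))*(-18609 + 12514) = (-5987 + 135**2)*(-18609 + 12514) = (-5987 + 18225)*(-6095) = 12238*(-6095) = -74590610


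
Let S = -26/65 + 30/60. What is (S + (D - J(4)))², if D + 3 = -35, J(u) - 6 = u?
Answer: 229441/100 ≈ 2294.4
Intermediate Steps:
J(u) = 6 + u
D = -38 (D = -3 - 35 = -38)
S = ⅒ (S = -26*1/65 + 30*(1/60) = -⅖ + ½ = ⅒ ≈ 0.10000)
(S + (D - J(4)))² = (⅒ + (-38 - (6 + 4)))² = (⅒ + (-38 - 1*10))² = (⅒ + (-38 - 10))² = (⅒ - 48)² = (-479/10)² = 229441/100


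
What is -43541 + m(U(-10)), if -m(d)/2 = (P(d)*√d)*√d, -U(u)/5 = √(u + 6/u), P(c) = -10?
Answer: -43541 - 20*I*√265 ≈ -43541.0 - 325.58*I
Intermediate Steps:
U(u) = -5*√(u + 6/u)
m(d) = 20*d (m(d) = -2*(-10*√d)*√d = -(-20)*d = 20*d)
-43541 + m(U(-10)) = -43541 + 20*(-5*√(-10 + 6/(-10))) = -43541 + 20*(-5*√(-10 + 6*(-⅒))) = -43541 + 20*(-5*√(-10 - ⅗)) = -43541 + 20*(-I*√265) = -43541 - 20*I*√265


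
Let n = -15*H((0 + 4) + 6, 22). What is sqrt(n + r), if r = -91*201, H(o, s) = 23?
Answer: 2*I*sqrt(4659) ≈ 136.51*I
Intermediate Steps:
n = -345 (n = -15*23 = -345)
r = -18291
sqrt(n + r) = sqrt(-345 - 18291) = sqrt(-18636) = 2*I*sqrt(4659)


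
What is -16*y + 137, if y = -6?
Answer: 233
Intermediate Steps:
-16*y + 137 = -16*(-6) + 137 = 96 + 137 = 233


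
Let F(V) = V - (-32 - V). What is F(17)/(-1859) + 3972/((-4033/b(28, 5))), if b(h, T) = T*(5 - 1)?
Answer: -13449558/681577 ≈ -19.733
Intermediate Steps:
b(h, T) = 4*T (b(h, T) = T*4 = 4*T)
F(V) = 32 + 2*V (F(V) = V + (32 + V) = 32 + 2*V)
F(17)/(-1859) + 3972/((-4033/b(28, 5))) = (32 + 2*17)/(-1859) + 3972/((-4033/(4*5))) = (32 + 34)*(-1/1859) + 3972/((-4033/20)) = 66*(-1/1859) + 3972/((-4033*1/20)) = -6/169 + 3972/(-4033/20) = -6/169 + 3972*(-20/4033) = -6/169 - 79440/4033 = -13449558/681577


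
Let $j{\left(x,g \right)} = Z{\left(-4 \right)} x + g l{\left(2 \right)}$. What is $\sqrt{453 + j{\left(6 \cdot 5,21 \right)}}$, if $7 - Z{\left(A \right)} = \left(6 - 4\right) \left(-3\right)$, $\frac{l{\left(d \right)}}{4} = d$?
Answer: $\sqrt{1011} \approx 31.796$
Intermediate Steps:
$l{\left(d \right)} = 4 d$
$Z{\left(A \right)} = 13$ ($Z{\left(A \right)} = 7 - \left(6 - 4\right) \left(-3\right) = 7 - 2 \left(-3\right) = 7 - -6 = 7 + 6 = 13$)
$j{\left(x,g \right)} = 8 g + 13 x$ ($j{\left(x,g \right)} = 13 x + g 4 \cdot 2 = 13 x + g 8 = 13 x + 8 g = 8 g + 13 x$)
$\sqrt{453 + j{\left(6 \cdot 5,21 \right)}} = \sqrt{453 + \left(8 \cdot 21 + 13 \cdot 6 \cdot 5\right)} = \sqrt{453 + \left(168 + 13 \cdot 30\right)} = \sqrt{453 + \left(168 + 390\right)} = \sqrt{453 + 558} = \sqrt{1011}$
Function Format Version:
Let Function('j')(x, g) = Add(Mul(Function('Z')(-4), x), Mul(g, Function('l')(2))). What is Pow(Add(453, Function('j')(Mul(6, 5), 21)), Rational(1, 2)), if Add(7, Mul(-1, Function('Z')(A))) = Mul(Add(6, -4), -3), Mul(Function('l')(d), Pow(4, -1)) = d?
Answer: Pow(1011, Rational(1, 2)) ≈ 31.796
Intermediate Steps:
Function('l')(d) = Mul(4, d)
Function('Z')(A) = 13 (Function('Z')(A) = Add(7, Mul(-1, Mul(Add(6, -4), -3))) = Add(7, Mul(-1, Mul(2, -3))) = Add(7, Mul(-1, -6)) = Add(7, 6) = 13)
Function('j')(x, g) = Add(Mul(8, g), Mul(13, x)) (Function('j')(x, g) = Add(Mul(13, x), Mul(g, Mul(4, 2))) = Add(Mul(13, x), Mul(g, 8)) = Add(Mul(13, x), Mul(8, g)) = Add(Mul(8, g), Mul(13, x)))
Pow(Add(453, Function('j')(Mul(6, 5), 21)), Rational(1, 2)) = Pow(Add(453, Add(Mul(8, 21), Mul(13, Mul(6, 5)))), Rational(1, 2)) = Pow(Add(453, Add(168, Mul(13, 30))), Rational(1, 2)) = Pow(Add(453, Add(168, 390)), Rational(1, 2)) = Pow(Add(453, 558), Rational(1, 2)) = Pow(1011, Rational(1, 2))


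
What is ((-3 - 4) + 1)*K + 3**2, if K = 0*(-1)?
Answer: 9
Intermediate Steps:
K = 0
((-3 - 4) + 1)*K + 3**2 = ((-3 - 4) + 1)*0 + 3**2 = (-7 + 1)*0 + 9 = -6*0 + 9 = 0 + 9 = 9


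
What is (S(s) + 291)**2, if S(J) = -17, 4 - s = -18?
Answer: 75076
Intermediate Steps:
s = 22 (s = 4 - 1*(-18) = 4 + 18 = 22)
(S(s) + 291)**2 = (-17 + 291)**2 = 274**2 = 75076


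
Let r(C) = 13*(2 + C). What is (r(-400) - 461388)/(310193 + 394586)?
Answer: -466562/704779 ≈ -0.66200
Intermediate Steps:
r(C) = 26 + 13*C
(r(-400) - 461388)/(310193 + 394586) = ((26 + 13*(-400)) - 461388)/(310193 + 394586) = ((26 - 5200) - 461388)/704779 = (-5174 - 461388)*(1/704779) = -466562*1/704779 = -466562/704779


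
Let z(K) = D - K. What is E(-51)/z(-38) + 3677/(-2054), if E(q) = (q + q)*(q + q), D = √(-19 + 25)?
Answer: 403382741/1476826 - 5202*√6/719 ≈ 255.42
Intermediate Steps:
D = √6 ≈ 2.4495
z(K) = √6 - K
E(q) = 4*q² (E(q) = (2*q)*(2*q) = 4*q²)
E(-51)/z(-38) + 3677/(-2054) = (4*(-51)²)/(√6 - 1*(-38)) + 3677/(-2054) = (4*2601)/(√6 + 38) + 3677*(-1/2054) = 10404/(38 + √6) - 3677/2054 = -3677/2054 + 10404/(38 + √6)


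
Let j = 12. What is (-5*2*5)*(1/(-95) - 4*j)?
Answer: 45610/19 ≈ 2400.5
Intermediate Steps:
(-5*2*5)*(1/(-95) - 4*j) = (-5*2*5)*(1/(-95) - 4*12) = (-10*5)*(-1/95 - 48) = -50*(-4561/95) = 45610/19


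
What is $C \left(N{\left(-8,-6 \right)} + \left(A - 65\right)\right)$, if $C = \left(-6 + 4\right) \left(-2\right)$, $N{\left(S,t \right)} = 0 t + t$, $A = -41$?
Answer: $-448$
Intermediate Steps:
$N{\left(S,t \right)} = t$ ($N{\left(S,t \right)} = 0 + t = t$)
$C = 4$ ($C = \left(-2\right) \left(-2\right) = 4$)
$C \left(N{\left(-8,-6 \right)} + \left(A - 65\right)\right) = 4 \left(-6 - 106\right) = 4 \left(-112\right) = -448$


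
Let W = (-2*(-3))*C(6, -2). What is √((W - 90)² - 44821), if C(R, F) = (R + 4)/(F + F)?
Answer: 2*I*√8449 ≈ 183.84*I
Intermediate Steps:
C(R, F) = (4 + R)/(2*F) (C(R, F) = (4 + R)/((2*F)) = (4 + R)*(1/(2*F)) = (4 + R)/(2*F))
W = -15 (W = (-2*(-3))*((½)*(4 + 6)/(-2)) = 6*((½)*(-½)*10) = 6*(-5/2) = -15)
√((W - 90)² - 44821) = √((-15 - 90)² - 44821) = √((-105)² - 44821) = √(11025 - 44821) = √(-33796) = 2*I*√8449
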